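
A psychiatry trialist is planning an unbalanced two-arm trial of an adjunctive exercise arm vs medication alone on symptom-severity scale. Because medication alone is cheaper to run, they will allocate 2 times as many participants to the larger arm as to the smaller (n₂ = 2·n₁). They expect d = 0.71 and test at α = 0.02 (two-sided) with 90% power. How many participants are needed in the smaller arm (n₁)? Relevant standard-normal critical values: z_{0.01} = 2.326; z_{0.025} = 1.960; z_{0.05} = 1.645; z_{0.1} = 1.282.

n₁ = 39

With allocation ratio k = n₂/n₁ = 2, Var(x̄₁−x̄₂) = σ²(1/n₁ + 1/(k·n₁)) = σ²·(k+1)/(k·n₁).
So n₁ = (1 + 1/k)·((z_{α/2} + z_β)/d)² = 1.500 × (3.608/0.71)².
n₁ = 1.500 × 25.82 = 38.7.
Round up: n₁ = 39, giving n₂ = 2 × 39 = 78.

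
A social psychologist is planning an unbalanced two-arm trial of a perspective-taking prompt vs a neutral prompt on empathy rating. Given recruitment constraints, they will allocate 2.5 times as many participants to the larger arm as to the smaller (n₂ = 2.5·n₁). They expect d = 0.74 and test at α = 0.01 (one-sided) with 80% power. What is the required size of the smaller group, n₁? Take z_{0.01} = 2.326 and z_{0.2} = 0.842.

With allocation ratio k = n₂/n₁ = 2.5, Var(x̄₁−x̄₂) = σ²(1/n₁ + 1/(k·n₁)) = σ²·(k+1)/(k·n₁).
So n₁ = (1 + 1/k)·((z_{α} + z_β)/d)² = 1.400 × (3.168/0.74)².
n₁ = 1.400 × 18.33 = 25.7.
Round up: n₁ = 26, giving n₂ = 2.5 × 26 = 65.

n₁ = 26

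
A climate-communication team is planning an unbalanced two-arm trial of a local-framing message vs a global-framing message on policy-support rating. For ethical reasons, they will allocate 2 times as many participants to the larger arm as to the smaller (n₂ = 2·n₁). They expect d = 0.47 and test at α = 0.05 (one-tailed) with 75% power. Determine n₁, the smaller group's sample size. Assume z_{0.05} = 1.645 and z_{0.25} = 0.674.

n₁ = 37

With allocation ratio k = n₂/n₁ = 2, Var(x̄₁−x̄₂) = σ²(1/n₁ + 1/(k·n₁)) = σ²·(k+1)/(k·n₁).
So n₁ = (1 + 1/k)·((z_{α} + z_β)/d)² = 1.500 × (2.319/0.47)².
n₁ = 1.500 × 24.34 = 36.5.
Round up: n₁ = 37, giving n₂ = 2 × 37 = 74.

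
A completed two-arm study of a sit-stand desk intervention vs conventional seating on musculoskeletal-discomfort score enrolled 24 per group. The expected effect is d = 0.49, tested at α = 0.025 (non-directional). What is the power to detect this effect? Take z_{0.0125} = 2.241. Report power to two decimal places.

For two equal groups, power = Φ(d·√(n/2) − z_{α/2}).
d·√(n/2) = 0.49 × √(24/2) = 0.49 × 3.464 = 1.697.
z_β = 1.697 − 2.241 = -0.544.
Power = Φ(-0.544) = 0.293.

power ≈ 0.29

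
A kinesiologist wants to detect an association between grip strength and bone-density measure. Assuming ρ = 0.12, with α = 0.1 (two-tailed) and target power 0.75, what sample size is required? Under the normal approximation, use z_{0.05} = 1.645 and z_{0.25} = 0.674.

Fisher's z: C = ½·ln((1+r)/(1−r)) = ½·ln(1.2727) = 0.1206.
n = ((z_{α/2} + z_β)/C)² + 3.
(1.645 + 0.674) / 0.1206 = 2.319 / 0.1206 = 19.229.
n = 19.229² + 3 = 369.75 + 3 = 372.7.
Round up.

n = 373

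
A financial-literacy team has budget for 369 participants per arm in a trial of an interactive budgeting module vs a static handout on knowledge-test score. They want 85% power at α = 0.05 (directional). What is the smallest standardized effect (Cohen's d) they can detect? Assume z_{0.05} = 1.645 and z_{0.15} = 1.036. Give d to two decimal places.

d_min ≈ 0.20

For two independent groups of n = 369 each: d_min = (z_{α} + z_β)·√(2/n).
z-sum = 1.645 + 1.036 = 2.681.
d_min = 2.681 × √(2/369) = 2.681 × 0.0736 = 0.197.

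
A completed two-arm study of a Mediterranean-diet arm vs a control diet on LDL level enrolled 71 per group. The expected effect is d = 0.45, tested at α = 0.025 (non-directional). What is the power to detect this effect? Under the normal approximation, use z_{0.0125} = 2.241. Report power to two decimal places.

For two equal groups, power = Φ(d·√(n/2) − z_{α/2}).
d·√(n/2) = 0.45 × √(71/2) = 0.45 × 5.958 = 2.681.
z_β = 2.681 − 2.241 = 0.440.
Power = Φ(0.440) = 0.670.

power ≈ 0.67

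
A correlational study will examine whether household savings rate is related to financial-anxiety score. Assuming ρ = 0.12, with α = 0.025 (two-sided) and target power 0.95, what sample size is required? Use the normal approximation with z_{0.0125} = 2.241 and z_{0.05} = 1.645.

Fisher's z: C = ½·ln((1+r)/(1−r)) = ½·ln(1.2727) = 0.1206.
n = ((z_{α/2} + z_β)/C)² + 3.
(2.241 + 1.645) / 0.1206 = 3.886 / 0.1206 = 32.222.
n = 32.222² + 3 = 1038.27 + 3 = 1041.3.
Round up.

n = 1042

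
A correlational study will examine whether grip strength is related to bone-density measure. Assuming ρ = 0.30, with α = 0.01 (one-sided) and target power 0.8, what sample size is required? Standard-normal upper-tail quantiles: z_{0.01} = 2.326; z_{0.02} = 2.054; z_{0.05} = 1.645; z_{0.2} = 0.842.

n = 108

Fisher's z: C = ½·ln((1+r)/(1−r)) = ½·ln(1.8571) = 0.3095.
n = ((z_{α} + z_β)/C)² + 3.
(2.326 + 0.842) / 0.3095 = 3.168 / 0.3095 = 10.236.
n = 10.236² + 3 = 104.77 + 3 = 107.8.
Round up.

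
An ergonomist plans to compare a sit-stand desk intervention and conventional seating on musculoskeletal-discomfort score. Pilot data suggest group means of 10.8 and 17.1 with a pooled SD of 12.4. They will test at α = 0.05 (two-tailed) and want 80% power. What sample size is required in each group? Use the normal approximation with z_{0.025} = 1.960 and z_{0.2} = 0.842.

Cohen's d = |M₁ − M₂| / SD_pooled = |10.8 − 17.1| / 12.4 = 6.3 / 12.4 = 0.508.
For two independent groups with equal n: n = 2·((z_{α/2} + z_β) / d)².
z_{α/2} + z_β = 1.960 + 0.842 = 2.802.
n = 2 × (2.802 / 0.508)² = 2 × 5.516² = 2 × 30.42 = 60.8.
Round up to the next whole participant.

n = 61 per group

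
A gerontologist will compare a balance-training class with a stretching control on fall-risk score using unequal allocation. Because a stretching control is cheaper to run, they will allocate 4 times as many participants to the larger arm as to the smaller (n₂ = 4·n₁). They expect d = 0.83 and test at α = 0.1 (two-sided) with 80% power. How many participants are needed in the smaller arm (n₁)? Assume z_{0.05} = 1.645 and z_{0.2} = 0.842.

n₁ = 12

With allocation ratio k = n₂/n₁ = 4, Var(x̄₁−x̄₂) = σ²(1/n₁ + 1/(k·n₁)) = σ²·(k+1)/(k·n₁).
So n₁ = (1 + 1/k)·((z_{α/2} + z_β)/d)² = 1.250 × (2.487/0.83)².
n₁ = 1.250 × 8.98 = 11.2.
Round up: n₁ = 12, giving n₂ = 4 × 12 = 48.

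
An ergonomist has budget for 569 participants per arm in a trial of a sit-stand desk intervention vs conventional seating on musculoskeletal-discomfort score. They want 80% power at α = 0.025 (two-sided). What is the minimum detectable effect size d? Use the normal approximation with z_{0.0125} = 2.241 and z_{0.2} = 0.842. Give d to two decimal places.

d_min ≈ 0.18

For two independent groups of n = 569 each: d_min = (z_{α/2} + z_β)·√(2/n).
z-sum = 2.241 + 0.842 = 3.083.
d_min = 3.083 × √(2/569) = 3.083 × 0.0593 = 0.183.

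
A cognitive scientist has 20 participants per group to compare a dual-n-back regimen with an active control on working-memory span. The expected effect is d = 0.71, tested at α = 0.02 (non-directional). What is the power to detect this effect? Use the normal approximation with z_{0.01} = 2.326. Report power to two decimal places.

power ≈ 0.47

For two equal groups, power = Φ(d·√(n/2) − z_{α/2}).
d·√(n/2) = 0.71 × √(20/2) = 0.71 × 3.162 = 2.245.
z_β = 2.245 − 2.326 = -0.081.
Power = Φ(-0.081) = 0.468.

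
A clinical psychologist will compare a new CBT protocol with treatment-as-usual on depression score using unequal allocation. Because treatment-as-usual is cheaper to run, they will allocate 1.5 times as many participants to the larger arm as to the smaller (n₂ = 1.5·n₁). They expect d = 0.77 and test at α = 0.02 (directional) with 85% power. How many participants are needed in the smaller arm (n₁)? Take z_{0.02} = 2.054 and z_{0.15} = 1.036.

n₁ = 27

With allocation ratio k = n₂/n₁ = 1.5, Var(x̄₁−x̄₂) = σ²(1/n₁ + 1/(k·n₁)) = σ²·(k+1)/(k·n₁).
So n₁ = (1 + 1/k)·((z_{α} + z_β)/d)² = 1.667 × (3.090/0.77)².
n₁ = 1.667 × 16.10 = 26.8.
Round up: n₁ = 27, giving n₂ = ⌈1.5 × 27⌉ = ⌈40.5⌉ = 41.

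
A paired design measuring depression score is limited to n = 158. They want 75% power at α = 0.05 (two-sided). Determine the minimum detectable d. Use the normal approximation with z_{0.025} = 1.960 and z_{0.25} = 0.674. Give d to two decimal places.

For a single sample (or paired design) of n = 158: d_min = (z_{α/2} + z_β)/√n.
z-sum = 1.960 + 0.674 = 2.634.
d_min = 2.634 / √158 = 2.634 / 12.570 = 0.210.

d_min ≈ 0.21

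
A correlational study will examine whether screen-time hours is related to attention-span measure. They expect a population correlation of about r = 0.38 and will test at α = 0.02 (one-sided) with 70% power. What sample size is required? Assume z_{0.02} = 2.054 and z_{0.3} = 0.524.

Fisher's z: C = ½·ln((1+r)/(1−r)) = ½·ln(2.2258) = 0.4001.
n = ((z_{α} + z_β)/C)² + 3.
(2.054 + 0.524) / 0.4001 = 2.578 / 0.4001 = 6.443.
n = 6.443² + 3 = 41.52 + 3 = 44.5.
Round up.

n = 45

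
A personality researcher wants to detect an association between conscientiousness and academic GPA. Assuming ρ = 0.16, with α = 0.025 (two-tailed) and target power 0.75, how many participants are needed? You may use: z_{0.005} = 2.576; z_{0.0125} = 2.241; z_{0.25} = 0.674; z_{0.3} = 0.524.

n = 330

Fisher's z: C = ½·ln((1+r)/(1−r)) = ½·ln(1.3810) = 0.1614.
n = ((z_{α/2} + z_β)/C)² + 3.
(2.241 + 0.674) / 0.1614 = 2.915 / 0.1614 = 18.061.
n = 18.061² + 3 = 326.19 + 3 = 329.2.
Round up.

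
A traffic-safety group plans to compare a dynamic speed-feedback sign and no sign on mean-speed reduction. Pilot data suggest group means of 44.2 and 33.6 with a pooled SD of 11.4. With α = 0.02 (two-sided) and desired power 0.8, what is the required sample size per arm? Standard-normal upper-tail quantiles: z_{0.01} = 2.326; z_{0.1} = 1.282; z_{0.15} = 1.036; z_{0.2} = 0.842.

n = 24 per group

Cohen's d = |M₁ − M₂| / SD_pooled = |44.2 − 33.6| / 11.4 = 10.6 / 11.4 = 0.930.
For two independent groups with equal n: n = 2·((z_{α/2} + z_β) / d)².
z_{α/2} + z_β = 2.326 + 0.842 = 3.168.
n = 2 × (3.168 / 0.930)² = 2 × 3.406² = 2 × 11.60 = 23.2.
Round up to the next whole participant.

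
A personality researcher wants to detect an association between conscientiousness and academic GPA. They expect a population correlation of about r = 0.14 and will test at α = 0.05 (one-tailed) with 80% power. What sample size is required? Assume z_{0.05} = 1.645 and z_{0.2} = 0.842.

n = 315

Fisher's z: C = ½·ln((1+r)/(1−r)) = ½·ln(1.3256) = 0.1409.
n = ((z_{α} + z_β)/C)² + 3.
(1.645 + 0.842) / 0.1409 = 2.487 / 0.1409 = 17.651.
n = 17.651² + 3 = 311.55 + 3 = 314.6.
Round up.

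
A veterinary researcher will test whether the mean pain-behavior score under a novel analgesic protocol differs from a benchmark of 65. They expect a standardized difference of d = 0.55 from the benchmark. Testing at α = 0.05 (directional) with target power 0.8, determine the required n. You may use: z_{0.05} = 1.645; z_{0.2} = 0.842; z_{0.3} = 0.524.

n = 21

For a one-sample test: n = ((z_{α} + z_β) / d)².
z_{α} + z_β = 1.645 + 0.842 = 2.487.
n = (2.487 / 0.55)² = 4.522² = 20.45.
Round up.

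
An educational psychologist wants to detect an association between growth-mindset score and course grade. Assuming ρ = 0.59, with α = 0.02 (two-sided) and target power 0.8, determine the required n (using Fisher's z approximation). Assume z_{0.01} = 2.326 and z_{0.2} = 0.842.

Fisher's z: C = ½·ln((1+r)/(1−r)) = ½·ln(3.8780) = 0.6777.
n = ((z_{α/2} + z_β)/C)² + 3.
(2.326 + 0.842) / 0.6777 = 3.168 / 0.6777 = 4.675.
n = 4.675² + 3 = 21.85 + 3 = 24.9.
Round up.

n = 25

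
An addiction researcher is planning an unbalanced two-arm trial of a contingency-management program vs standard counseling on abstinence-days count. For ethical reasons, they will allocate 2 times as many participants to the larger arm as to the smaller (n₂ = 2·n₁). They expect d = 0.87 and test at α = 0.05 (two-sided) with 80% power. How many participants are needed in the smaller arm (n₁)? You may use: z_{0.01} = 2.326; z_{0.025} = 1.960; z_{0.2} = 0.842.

With allocation ratio k = n₂/n₁ = 2, Var(x̄₁−x̄₂) = σ²(1/n₁ + 1/(k·n₁)) = σ²·(k+1)/(k·n₁).
So n₁ = (1 + 1/k)·((z_{α/2} + z_β)/d)² = 1.500 × (2.802/0.87)².
n₁ = 1.500 × 10.37 = 15.6.
Round up: n₁ = 16, giving n₂ = 2 × 16 = 32.

n₁ = 16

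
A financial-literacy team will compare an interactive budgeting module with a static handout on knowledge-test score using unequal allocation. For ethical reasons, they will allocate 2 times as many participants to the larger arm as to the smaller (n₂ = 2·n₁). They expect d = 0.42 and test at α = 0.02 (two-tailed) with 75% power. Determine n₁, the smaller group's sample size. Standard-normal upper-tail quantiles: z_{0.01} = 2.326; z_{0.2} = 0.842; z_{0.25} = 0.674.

With allocation ratio k = n₂/n₁ = 2, Var(x̄₁−x̄₂) = σ²(1/n₁ + 1/(k·n₁)) = σ²·(k+1)/(k·n₁).
So n₁ = (1 + 1/k)·((z_{α/2} + z_β)/d)² = 1.500 × (3.000/0.42)².
n₁ = 1.500 × 51.02 = 76.5.
Round up: n₁ = 77, giving n₂ = 2 × 77 = 154.

n₁ = 77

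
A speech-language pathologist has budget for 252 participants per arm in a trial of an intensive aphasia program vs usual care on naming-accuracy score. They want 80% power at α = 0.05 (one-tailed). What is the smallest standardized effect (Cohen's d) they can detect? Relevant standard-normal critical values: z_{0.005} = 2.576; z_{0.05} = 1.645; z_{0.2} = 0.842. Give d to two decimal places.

For two independent groups of n = 252 each: d_min = (z_{α} + z_β)·√(2/n).
z-sum = 1.645 + 0.842 = 2.487.
d_min = 2.487 × √(2/252) = 2.487 × 0.0891 = 0.222.

d_min ≈ 0.22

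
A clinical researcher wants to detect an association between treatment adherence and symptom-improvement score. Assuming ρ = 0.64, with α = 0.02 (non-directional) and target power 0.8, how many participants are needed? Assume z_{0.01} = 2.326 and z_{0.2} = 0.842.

Fisher's z: C = ½·ln((1+r)/(1−r)) = ½·ln(4.5556) = 0.7582.
n = ((z_{α/2} + z_β)/C)² + 3.
(2.326 + 0.842) / 0.7582 = 3.168 / 0.7582 = 4.178.
n = 4.178² + 3 = 17.46 + 3 = 20.5.
Round up.

n = 21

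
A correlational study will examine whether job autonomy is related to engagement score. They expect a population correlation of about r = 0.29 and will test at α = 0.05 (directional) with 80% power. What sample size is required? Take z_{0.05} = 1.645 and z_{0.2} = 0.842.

n = 73

Fisher's z: C = ½·ln((1+r)/(1−r)) = ½·ln(1.8169) = 0.2986.
n = ((z_{α} + z_β)/C)² + 3.
(1.645 + 0.842) / 0.2986 = 2.487 / 0.2986 = 8.329.
n = 8.329² + 3 = 69.37 + 3 = 72.4.
Round up.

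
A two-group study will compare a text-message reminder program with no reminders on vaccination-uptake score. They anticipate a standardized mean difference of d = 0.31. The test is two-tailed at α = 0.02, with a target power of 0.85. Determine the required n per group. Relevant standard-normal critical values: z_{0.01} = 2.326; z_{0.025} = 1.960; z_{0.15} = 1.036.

For two independent groups with equal n: n = 2·((z_{α/2} + z_β) / d)².
z_{α/2} + z_β = 2.326 + 1.036 = 3.362.
n = 2 × (3.362 / 0.31)² = 2 × 10.845² = 2 × 117.62 = 235.2.
Round up to the next whole participant.

n = 236 per group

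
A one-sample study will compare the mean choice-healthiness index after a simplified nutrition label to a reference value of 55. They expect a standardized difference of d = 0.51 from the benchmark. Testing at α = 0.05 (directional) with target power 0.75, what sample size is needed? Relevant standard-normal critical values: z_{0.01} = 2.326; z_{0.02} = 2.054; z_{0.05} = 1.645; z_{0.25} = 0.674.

For a one-sample test: n = ((z_{α} + z_β) / d)².
z_{α} + z_β = 1.645 + 0.674 = 2.319.
n = (2.319 / 0.51)² = 4.547² = 20.68.
Round up.

n = 21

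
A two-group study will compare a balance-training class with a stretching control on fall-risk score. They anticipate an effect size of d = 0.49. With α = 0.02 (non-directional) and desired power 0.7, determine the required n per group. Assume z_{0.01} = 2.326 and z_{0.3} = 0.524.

n = 68 per group

For two independent groups with equal n: n = 2·((z_{α/2} + z_β) / d)².
z_{α/2} + z_β = 2.326 + 0.524 = 2.850.
n = 2 × (2.850 / 0.49)² = 2 × 5.816² = 2 × 33.83 = 67.7.
Round up to the next whole participant.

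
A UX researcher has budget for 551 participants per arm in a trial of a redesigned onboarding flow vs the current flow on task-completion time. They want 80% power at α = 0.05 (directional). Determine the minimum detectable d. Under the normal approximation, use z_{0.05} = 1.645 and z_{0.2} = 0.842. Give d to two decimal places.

For two independent groups of n = 551 each: d_min = (z_{α} + z_β)·√(2/n).
z-sum = 1.645 + 0.842 = 2.487.
d_min = 2.487 × √(2/551) = 2.487 × 0.0602 = 0.150.

d_min ≈ 0.15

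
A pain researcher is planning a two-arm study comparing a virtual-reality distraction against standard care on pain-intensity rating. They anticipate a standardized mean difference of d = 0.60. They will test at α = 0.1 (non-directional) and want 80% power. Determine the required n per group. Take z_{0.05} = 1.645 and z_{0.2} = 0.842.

n = 35 per group

For two independent groups with equal n: n = 2·((z_{α/2} + z_β) / d)².
z_{α/2} + z_β = 1.645 + 0.842 = 2.487.
n = 2 × (2.487 / 0.60)² = 2 × 4.145² = 2 × 17.18 = 34.4.
Round up to the next whole participant.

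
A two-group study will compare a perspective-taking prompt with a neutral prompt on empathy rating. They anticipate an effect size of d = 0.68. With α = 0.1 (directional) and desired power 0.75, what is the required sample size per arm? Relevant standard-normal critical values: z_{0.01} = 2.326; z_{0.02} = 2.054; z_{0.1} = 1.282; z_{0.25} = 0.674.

For two independent groups with equal n: n = 2·((z_{α} + z_β) / d)².
z_{α} + z_β = 1.282 + 0.674 = 1.956.
n = 2 × (1.956 / 0.68)² = 2 × 2.876² = 2 × 8.27 = 16.5.
Round up to the next whole participant.

n = 17 per group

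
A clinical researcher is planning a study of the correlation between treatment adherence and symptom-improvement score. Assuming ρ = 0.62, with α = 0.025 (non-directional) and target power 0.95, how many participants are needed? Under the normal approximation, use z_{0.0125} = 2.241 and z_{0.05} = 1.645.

n = 32

Fisher's z: C = ½·ln((1+r)/(1−r)) = ½·ln(4.2632) = 0.7250.
n = ((z_{α/2} + z_β)/C)² + 3.
(2.241 + 1.645) / 0.7250 = 3.886 / 0.7250 = 5.360.
n = 5.360² + 3 = 28.73 + 3 = 31.7.
Round up.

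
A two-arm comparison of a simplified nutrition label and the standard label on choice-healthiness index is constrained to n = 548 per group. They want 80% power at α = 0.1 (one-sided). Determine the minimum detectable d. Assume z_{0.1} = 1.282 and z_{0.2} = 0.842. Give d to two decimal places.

For two independent groups of n = 548 each: d_min = (z_{α} + z_β)·√(2/n).
z-sum = 1.282 + 0.842 = 2.124.
d_min = 2.124 × √(2/548) = 2.124 × 0.0604 = 0.128.

d_min ≈ 0.13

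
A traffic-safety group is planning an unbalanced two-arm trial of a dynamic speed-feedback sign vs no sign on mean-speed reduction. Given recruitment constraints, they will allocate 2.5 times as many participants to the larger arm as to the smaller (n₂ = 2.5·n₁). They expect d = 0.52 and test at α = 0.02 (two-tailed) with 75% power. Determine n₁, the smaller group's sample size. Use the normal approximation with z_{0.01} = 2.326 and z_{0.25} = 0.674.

n₁ = 47

With allocation ratio k = n₂/n₁ = 2.5, Var(x̄₁−x̄₂) = σ²(1/n₁ + 1/(k·n₁)) = σ²·(k+1)/(k·n₁).
So n₁ = (1 + 1/k)·((z_{α/2} + z_β)/d)² = 1.400 × (3.000/0.52)².
n₁ = 1.400 × 33.28 = 46.6.
Round up: n₁ = 47, giving n₂ = ⌈2.5 × 47⌉ = ⌈117.5⌉ = 118.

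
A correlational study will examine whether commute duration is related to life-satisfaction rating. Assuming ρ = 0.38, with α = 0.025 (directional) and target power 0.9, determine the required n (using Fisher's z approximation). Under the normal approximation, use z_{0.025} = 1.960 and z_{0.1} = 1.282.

Fisher's z: C = ½·ln((1+r)/(1−r)) = ½·ln(2.2258) = 0.4001.
n = ((z_{α} + z_β)/C)² + 3.
(1.960 + 1.282) / 0.4001 = 3.242 / 0.4001 = 8.103.
n = 8.103² + 3 = 65.66 + 3 = 68.7.
Round up.

n = 69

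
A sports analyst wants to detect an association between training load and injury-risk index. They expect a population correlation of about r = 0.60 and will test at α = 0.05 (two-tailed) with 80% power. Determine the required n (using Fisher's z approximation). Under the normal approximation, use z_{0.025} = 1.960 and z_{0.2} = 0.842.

Fisher's z: C = ½·ln((1+r)/(1−r)) = ½·ln(4.0000) = 0.6931.
n = ((z_{α/2} + z_β)/C)² + 3.
(1.960 + 0.842) / 0.6931 = 2.802 / 0.6931 = 4.043.
n = 4.043² + 3 = 16.34 + 3 = 19.3.
Round up.

n = 20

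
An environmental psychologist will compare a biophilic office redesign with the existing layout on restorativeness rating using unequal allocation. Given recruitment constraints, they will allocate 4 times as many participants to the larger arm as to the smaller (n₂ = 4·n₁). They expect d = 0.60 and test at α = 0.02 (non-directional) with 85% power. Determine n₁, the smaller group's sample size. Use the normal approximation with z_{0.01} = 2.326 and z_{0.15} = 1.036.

n₁ = 40

With allocation ratio k = n₂/n₁ = 4, Var(x̄₁−x̄₂) = σ²(1/n₁ + 1/(k·n₁)) = σ²·(k+1)/(k·n₁).
So n₁ = (1 + 1/k)·((z_{α/2} + z_β)/d)² = 1.250 × (3.362/0.60)².
n₁ = 1.250 × 31.40 = 39.2.
Round up: n₁ = 40, giving n₂ = 4 × 40 = 160.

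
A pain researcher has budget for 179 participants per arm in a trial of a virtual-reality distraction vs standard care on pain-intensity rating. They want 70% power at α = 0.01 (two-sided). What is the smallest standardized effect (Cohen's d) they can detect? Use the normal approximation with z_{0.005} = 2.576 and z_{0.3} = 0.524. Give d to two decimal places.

d_min ≈ 0.33

For two independent groups of n = 179 each: d_min = (z_{α/2} + z_β)·√(2/n).
z-sum = 2.576 + 0.524 = 3.100.
d_min = 3.100 × √(2/179) = 3.100 × 0.1057 = 0.328.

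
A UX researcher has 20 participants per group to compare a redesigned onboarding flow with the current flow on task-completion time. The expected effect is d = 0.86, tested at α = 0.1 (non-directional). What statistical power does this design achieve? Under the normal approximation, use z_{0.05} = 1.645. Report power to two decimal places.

For two equal groups, power = Φ(d·√(n/2) − z_{α/2}).
d·√(n/2) = 0.86 × √(20/2) = 0.86 × 3.162 = 2.720.
z_β = 2.720 − 1.645 = 1.075.
Power = Φ(1.075) = 0.859.

power ≈ 0.86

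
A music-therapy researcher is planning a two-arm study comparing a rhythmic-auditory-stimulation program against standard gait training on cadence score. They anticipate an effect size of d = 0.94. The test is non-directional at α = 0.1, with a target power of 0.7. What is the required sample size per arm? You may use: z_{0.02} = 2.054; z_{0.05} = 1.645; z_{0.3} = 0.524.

n = 11 per group

For two independent groups with equal n: n = 2·((z_{α/2} + z_β) / d)².
z_{α/2} + z_β = 1.645 + 0.524 = 2.169.
n = 2 × (2.169 / 0.94)² = 2 × 2.307² = 2 × 5.32 = 10.6.
Round up to the next whole participant.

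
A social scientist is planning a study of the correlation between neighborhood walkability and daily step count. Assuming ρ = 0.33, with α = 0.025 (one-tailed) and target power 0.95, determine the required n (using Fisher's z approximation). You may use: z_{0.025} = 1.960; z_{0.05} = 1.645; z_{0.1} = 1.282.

Fisher's z: C = ½·ln((1+r)/(1−r)) = ½·ln(1.9851) = 0.3428.
n = ((z_{α} + z_β)/C)² + 3.
(1.960 + 1.645) / 0.3428 = 3.605 / 0.3428 = 10.516.
n = 10.516² + 3 = 110.59 + 3 = 113.6.
Round up.

n = 114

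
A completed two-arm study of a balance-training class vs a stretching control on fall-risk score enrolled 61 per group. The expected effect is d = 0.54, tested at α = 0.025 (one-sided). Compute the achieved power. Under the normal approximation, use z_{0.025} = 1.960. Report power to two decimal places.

For two equal groups, power = Φ(d·√(n/2) − z_{α}).
d·√(n/2) = 0.54 × √(61/2) = 0.54 × 5.523 = 2.982.
z_β = 2.982 − 1.960 = 1.022.
Power = Φ(1.022) = 0.847.

power ≈ 0.85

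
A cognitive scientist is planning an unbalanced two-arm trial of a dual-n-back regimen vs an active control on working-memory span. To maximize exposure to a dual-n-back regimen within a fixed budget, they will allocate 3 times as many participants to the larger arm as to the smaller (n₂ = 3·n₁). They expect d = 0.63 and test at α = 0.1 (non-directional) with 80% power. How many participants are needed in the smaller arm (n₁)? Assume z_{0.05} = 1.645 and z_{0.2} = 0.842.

With allocation ratio k = n₂/n₁ = 3, Var(x̄₁−x̄₂) = σ²(1/n₁ + 1/(k·n₁)) = σ²·(k+1)/(k·n₁).
So n₁ = (1 + 1/k)·((z_{α/2} + z_β)/d)² = 1.333 × (2.487/0.63)².
n₁ = 1.333 × 15.58 = 20.8.
Round up: n₁ = 21, giving n₂ = 3 × 21 = 63.

n₁ = 21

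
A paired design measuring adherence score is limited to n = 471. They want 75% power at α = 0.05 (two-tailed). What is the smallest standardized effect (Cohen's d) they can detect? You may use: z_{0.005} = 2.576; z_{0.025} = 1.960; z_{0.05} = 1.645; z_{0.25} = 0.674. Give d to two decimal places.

d_min ≈ 0.12

For a single sample (or paired design) of n = 471: d_min = (z_{α/2} + z_β)/√n.
z-sum = 1.960 + 0.674 = 2.634.
d_min = 2.634 / √471 = 2.634 / 21.703 = 0.121.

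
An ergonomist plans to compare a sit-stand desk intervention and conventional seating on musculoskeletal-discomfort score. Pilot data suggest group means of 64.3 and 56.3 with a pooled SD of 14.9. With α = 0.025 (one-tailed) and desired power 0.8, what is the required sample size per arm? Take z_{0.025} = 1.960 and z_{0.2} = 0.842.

n = 55 per group

Cohen's d = |M₁ − M₂| / SD_pooled = |64.3 − 56.3| / 14.9 = 8.0 / 14.9 = 0.537.
For two independent groups with equal n: n = 2·((z_{α} + z_β) / d)².
z_{α} + z_β = 1.960 + 0.842 = 2.802.
n = 2 × (2.802 / 0.537)² = 2 × 5.218² = 2 × 27.23 = 54.5.
Round up to the next whole participant.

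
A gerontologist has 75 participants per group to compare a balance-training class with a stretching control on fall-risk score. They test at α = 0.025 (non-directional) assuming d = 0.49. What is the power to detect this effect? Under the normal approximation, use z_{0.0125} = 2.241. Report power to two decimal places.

power ≈ 0.78

For two equal groups, power = Φ(d·√(n/2) − z_{α/2}).
d·√(n/2) = 0.49 × √(75/2) = 0.49 × 6.124 = 3.001.
z_β = 3.001 − 2.241 = 0.760.
Power = Φ(0.760) = 0.776.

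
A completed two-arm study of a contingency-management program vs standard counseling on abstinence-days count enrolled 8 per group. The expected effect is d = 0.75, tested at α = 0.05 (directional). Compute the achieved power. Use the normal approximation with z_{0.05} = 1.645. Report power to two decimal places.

power ≈ 0.44

For two equal groups, power = Φ(d·√(n/2) − z_{α}).
d·√(n/2) = 0.75 × √(8/2) = 0.75 × 2.000 = 1.500.
z_β = 1.500 − 1.645 = -0.145.
Power = Φ(-0.145) = 0.442.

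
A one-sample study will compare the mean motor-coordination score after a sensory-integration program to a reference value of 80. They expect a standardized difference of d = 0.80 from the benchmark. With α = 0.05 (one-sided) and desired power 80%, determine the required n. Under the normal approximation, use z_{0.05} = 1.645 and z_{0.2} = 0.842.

n = 10

For a one-sample test: n = ((z_{α} + z_β) / d)².
z_{α} + z_β = 1.645 + 0.842 = 2.487.
n = (2.487 / 0.80)² = 3.109² = 9.66.
Round up.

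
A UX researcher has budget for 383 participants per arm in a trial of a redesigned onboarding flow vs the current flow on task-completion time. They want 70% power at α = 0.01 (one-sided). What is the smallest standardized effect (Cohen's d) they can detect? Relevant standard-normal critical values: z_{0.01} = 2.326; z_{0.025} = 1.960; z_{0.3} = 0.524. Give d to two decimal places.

For two independent groups of n = 383 each: d_min = (z_{α} + z_β)·√(2/n).
z-sum = 2.326 + 0.524 = 2.850.
d_min = 2.850 × √(2/383) = 2.850 × 0.0723 = 0.206.

d_min ≈ 0.21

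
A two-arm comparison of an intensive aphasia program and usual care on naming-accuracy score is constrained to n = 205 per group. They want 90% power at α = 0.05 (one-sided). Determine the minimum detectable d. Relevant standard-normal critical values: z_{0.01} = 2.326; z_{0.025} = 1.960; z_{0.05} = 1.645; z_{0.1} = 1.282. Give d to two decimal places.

For two independent groups of n = 205 each: d_min = (z_{α} + z_β)·√(2/n).
z-sum = 1.645 + 1.282 = 2.927.
d_min = 2.927 × √(2/205) = 2.927 × 0.0988 = 0.289.

d_min ≈ 0.29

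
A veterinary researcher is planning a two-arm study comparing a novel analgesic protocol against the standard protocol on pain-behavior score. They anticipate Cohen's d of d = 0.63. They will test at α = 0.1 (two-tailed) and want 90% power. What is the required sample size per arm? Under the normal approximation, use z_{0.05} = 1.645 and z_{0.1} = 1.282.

For two independent groups with equal n: n = 2·((z_{α/2} + z_β) / d)².
z_{α/2} + z_β = 1.645 + 1.282 = 2.927.
n = 2 × (2.927 / 0.63)² = 2 × 4.646² = 2 × 21.59 = 43.2.
Round up to the next whole participant.

n = 44 per group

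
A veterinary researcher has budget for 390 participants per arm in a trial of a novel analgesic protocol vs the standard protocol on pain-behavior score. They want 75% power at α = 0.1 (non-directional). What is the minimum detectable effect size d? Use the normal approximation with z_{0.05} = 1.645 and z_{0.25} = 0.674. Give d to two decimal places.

For two independent groups of n = 390 each: d_min = (z_{α/2} + z_β)·√(2/n).
z-sum = 1.645 + 0.674 = 2.319.
d_min = 2.319 × √(2/390) = 2.319 × 0.0716 = 0.166.

d_min ≈ 0.17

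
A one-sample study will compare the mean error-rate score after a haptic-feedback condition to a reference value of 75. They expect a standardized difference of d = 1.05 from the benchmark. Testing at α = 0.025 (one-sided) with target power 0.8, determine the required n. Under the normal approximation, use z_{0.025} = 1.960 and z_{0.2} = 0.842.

n = 8

For a one-sample test: n = ((z_{α} + z_β) / d)².
z_{α} + z_β = 1.960 + 0.842 = 2.802.
n = (2.802 / 1.05)² = 2.669² = 7.12.
Round up.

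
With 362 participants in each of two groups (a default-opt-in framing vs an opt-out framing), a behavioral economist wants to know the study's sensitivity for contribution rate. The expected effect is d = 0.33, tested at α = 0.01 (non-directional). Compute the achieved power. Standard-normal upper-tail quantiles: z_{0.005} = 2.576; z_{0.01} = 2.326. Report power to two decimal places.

power ≈ 0.97

For two equal groups, power = Φ(d·√(n/2) − z_{α/2}).
d·√(n/2) = 0.33 × √(362/2) = 0.33 × 13.454 = 4.440.
z_β = 4.440 − 2.576 = 1.864.
Power = Φ(1.864) = 0.969.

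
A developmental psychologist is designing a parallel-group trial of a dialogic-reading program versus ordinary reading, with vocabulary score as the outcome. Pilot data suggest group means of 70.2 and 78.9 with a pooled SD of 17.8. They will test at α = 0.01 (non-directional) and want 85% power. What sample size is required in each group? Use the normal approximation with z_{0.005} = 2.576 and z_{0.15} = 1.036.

n = 110 per group

Cohen's d = |M₁ − M₂| / SD_pooled = |70.2 − 78.9| / 17.8 = 8.7 / 17.8 = 0.489.
For two independent groups with equal n: n = 2·((z_{α/2} + z_β) / d)².
z_{α/2} + z_β = 2.576 + 1.036 = 3.612.
n = 2 × (3.612 / 0.489)² = 2 × 7.387² = 2 × 54.56 = 109.1.
Round up to the next whole participant.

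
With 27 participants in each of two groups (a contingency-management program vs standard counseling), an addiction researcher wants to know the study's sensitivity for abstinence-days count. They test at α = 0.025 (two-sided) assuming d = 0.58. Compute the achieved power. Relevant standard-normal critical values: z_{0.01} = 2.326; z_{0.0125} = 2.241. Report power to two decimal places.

power ≈ 0.46

For two equal groups, power = Φ(d·√(n/2) − z_{α/2}).
d·√(n/2) = 0.58 × √(27/2) = 0.58 × 3.674 = 2.131.
z_β = 2.131 − 2.241 = -0.110.
Power = Φ(-0.110) = 0.456.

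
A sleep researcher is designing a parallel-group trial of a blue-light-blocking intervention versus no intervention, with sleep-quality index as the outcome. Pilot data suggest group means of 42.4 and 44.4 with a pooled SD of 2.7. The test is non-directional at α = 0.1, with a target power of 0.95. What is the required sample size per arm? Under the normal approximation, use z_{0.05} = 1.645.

n = 40 per group

Cohen's d = |M₁ − M₂| / SD_pooled = |42.4 − 44.4| / 2.7 = 2.0 / 2.7 = 0.741.
For two independent groups with equal n: n = 2·((z_{α/2} + z_β) / d)².
z_{α/2} + z_β = 1.645 + 1.645 = 3.290.
n = 2 × (3.290 / 0.741)² = 2 × 4.440² = 2 × 19.71 = 39.4.
Round up to the next whole participant.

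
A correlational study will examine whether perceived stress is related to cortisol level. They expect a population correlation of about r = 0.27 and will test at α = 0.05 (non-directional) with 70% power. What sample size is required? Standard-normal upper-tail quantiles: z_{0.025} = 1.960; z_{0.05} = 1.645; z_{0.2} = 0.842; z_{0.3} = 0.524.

n = 84

Fisher's z: C = ½·ln((1+r)/(1−r)) = ½·ln(1.7397) = 0.2769.
n = ((z_{α/2} + z_β)/C)² + 3.
(1.960 + 0.524) / 0.2769 = 2.484 / 0.2769 = 8.971.
n = 8.971² + 3 = 80.47 + 3 = 83.5.
Round up.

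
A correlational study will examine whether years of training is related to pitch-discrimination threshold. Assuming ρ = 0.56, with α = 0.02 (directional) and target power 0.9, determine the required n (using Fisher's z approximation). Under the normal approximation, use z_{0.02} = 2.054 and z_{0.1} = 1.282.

n = 31

Fisher's z: C = ½·ln((1+r)/(1−r)) = ½·ln(3.5455) = 0.6328.
n = ((z_{α} + z_β)/C)² + 3.
(2.054 + 1.282) / 0.6328 = 3.336 / 0.6328 = 5.272.
n = 5.272² + 3 = 27.79 + 3 = 30.8.
Round up.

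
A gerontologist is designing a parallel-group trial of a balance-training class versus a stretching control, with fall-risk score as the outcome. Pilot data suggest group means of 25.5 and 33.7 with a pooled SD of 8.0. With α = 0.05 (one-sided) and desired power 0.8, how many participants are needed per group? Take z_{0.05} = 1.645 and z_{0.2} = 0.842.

n = 12 per group

Cohen's d = |M₁ − M₂| / SD_pooled = |25.5 − 33.7| / 8.0 = 8.2 / 8.0 = 1.025.
For two independent groups with equal n: n = 2·((z_{α} + z_β) / d)².
z_{α} + z_β = 1.645 + 0.842 = 2.487.
n = 2 × (2.487 / 1.025)² = 2 × 2.426² = 2 × 5.89 = 11.8.
Round up to the next whole participant.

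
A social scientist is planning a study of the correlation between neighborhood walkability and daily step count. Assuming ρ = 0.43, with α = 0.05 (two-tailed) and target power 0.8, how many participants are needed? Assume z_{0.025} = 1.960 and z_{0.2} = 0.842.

n = 41

Fisher's z: C = ½·ln((1+r)/(1−r)) = ½·ln(2.5088) = 0.4599.
n = ((z_{α/2} + z_β)/C)² + 3.
(1.960 + 0.842) / 0.4599 = 2.802 / 0.4599 = 6.093.
n = 6.093² + 3 = 37.12 + 3 = 40.1.
Round up.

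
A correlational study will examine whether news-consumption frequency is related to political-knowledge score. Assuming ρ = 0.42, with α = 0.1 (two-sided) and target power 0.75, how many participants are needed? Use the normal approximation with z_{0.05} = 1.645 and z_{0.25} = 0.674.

n = 30

Fisher's z: C = ½·ln((1+r)/(1−r)) = ½·ln(2.4483) = 0.4477.
n = ((z_{α/2} + z_β)/C)² + 3.
(1.645 + 0.674) / 0.4477 = 2.319 / 0.4477 = 5.180.
n = 5.180² + 3 = 26.83 + 3 = 29.8.
Round up.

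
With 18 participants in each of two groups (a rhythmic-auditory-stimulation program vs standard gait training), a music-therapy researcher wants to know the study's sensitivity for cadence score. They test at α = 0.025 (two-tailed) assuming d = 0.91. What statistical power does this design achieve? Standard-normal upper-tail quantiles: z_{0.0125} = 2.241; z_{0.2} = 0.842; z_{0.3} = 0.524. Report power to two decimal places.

For two equal groups, power = Φ(d·√(n/2) − z_{α/2}).
d·√(n/2) = 0.91 × √(18/2) = 0.91 × 3.000 = 2.730.
z_β = 2.730 − 2.241 = 0.489.
Power = Φ(0.489) = 0.688.

power ≈ 0.69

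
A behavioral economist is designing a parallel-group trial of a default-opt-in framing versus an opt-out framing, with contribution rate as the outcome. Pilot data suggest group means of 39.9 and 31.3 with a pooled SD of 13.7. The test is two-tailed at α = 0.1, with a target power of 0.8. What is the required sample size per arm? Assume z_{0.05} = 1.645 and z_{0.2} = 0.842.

n = 32 per group

Cohen's d = |M₁ − M₂| / SD_pooled = |39.9 − 31.3| / 13.7 = 8.6 / 13.7 = 0.628.
For two independent groups with equal n: n = 2·((z_{α/2} + z_β) / d)².
z_{α/2} + z_β = 1.645 + 0.842 = 2.487.
n = 2 × (2.487 / 0.628)² = 2 × 3.960² = 2 × 15.68 = 31.4.
Round up to the next whole participant.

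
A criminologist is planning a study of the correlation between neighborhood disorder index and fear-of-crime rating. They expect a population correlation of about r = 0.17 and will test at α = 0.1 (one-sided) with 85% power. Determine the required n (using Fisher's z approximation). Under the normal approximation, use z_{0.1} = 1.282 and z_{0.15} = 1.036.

Fisher's z: C = ½·ln((1+r)/(1−r)) = ½·ln(1.4096) = 0.1717.
n = ((z_{α} + z_β)/C)² + 3.
(1.282 + 1.036) / 0.1717 = 2.318 / 0.1717 = 13.500.
n = 13.500² + 3 = 182.26 + 3 = 185.3.
Round up.

n = 186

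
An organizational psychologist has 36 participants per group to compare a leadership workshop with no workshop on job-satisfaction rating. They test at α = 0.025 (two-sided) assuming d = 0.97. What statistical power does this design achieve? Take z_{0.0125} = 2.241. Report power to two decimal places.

power ≈ 0.97

For two equal groups, power = Φ(d·√(n/2) − z_{α/2}).
d·√(n/2) = 0.97 × √(36/2) = 0.97 × 4.243 = 4.115.
z_β = 4.115 − 2.241 = 1.874.
Power = Φ(1.874) = 0.970.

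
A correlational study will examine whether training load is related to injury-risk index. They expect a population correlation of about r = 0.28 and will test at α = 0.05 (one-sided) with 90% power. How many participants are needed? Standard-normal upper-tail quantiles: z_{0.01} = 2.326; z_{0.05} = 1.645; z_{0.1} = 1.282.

Fisher's z: C = ½·ln((1+r)/(1−r)) = ½·ln(1.7778) = 0.2877.
n = ((z_{α} + z_β)/C)² + 3.
(1.645 + 1.282) / 0.2877 = 2.927 / 0.2877 = 10.174.
n = 10.174² + 3 = 103.51 + 3 = 106.5.
Round up.

n = 107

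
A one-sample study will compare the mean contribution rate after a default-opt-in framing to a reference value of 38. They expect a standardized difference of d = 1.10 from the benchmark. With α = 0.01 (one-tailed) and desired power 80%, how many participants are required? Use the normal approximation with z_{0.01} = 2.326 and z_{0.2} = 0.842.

For a one-sample test: n = ((z_{α} + z_β) / d)².
z_{α} + z_β = 2.326 + 0.842 = 3.168.
n = (3.168 / 1.10)² = 2.880² = 8.29.
Round up.

n = 9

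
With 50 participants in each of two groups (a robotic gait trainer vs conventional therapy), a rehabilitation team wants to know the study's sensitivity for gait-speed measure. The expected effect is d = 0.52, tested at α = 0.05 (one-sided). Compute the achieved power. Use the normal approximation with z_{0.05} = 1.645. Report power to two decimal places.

For two equal groups, power = Φ(d·√(n/2) − z_{α}).
d·√(n/2) = 0.52 × √(50/2) = 0.52 × 5.000 = 2.600.
z_β = 2.600 − 1.645 = 0.955.
Power = Φ(0.955) = 0.830.

power ≈ 0.83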